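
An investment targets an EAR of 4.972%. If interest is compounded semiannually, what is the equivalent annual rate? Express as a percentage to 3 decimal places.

(1 + r/2)^2 − 1 = 0.04972, so 1 + r/2 = 1.04972^(1/2).
r/2 = 0.024558, so r = 0.049117 = 4.912%.

4.912%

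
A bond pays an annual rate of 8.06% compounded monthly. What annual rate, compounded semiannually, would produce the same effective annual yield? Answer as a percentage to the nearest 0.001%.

8.197%

EAR = (1 + 0.0806/12)^12 − 1 = 0.083645.
Solve (1 + r/2)^2 = 1.083645: r/2 = 1.083645^(1/2) − 1 = 0.040983, so r = 0.081966 = 8.197%.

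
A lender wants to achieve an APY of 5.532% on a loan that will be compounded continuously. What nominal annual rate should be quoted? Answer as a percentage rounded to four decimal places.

5.3844%

Continuous: nominal r satisfies e^r − 1 = 0.05532.
r = ln(1 + 0.05532) = ln(1.05532) = 0.053844 = 5.3844%.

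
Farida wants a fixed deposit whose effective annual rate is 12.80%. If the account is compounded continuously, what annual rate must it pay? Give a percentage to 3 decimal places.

Continuous: nominal r satisfies e^r − 1 = 0.1280.
r = ln(1 + 0.1280) = ln(1.1280) = 0.120446 = 12.045%.

12.045%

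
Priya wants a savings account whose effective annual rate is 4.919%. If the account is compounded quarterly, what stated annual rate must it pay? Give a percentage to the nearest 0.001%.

(1 + r/4)^4 − 1 = 0.04919, so 1 + r/4 = 1.04919^(1/4).
r/4 = 0.012077, so r = 0.048308 = 4.831%.

4.831%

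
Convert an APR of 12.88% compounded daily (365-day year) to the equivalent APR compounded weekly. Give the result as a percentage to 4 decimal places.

EAR = (1 + 0.1288/365)^365 − 1 = 0.137437.
Solve (1 + r/52)^52 = 1.137437: r/52 = 1.137437^(1/52) − 1 = 0.002480, so r = 0.128937 = 12.8937%.

12.8937%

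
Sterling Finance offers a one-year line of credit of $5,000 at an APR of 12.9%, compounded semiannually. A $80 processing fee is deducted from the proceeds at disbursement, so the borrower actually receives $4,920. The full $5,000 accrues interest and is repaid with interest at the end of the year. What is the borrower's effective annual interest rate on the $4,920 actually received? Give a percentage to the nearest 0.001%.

Amount owed after one year: 5,000 × (1 + 0.129/2)^2 = 5,000 × 1.133160 = $5,665.80.
Effective rate on net proceeds: 5,665.80 / 4,920 − 1 = 0.151586 = 15.159%.

15.159%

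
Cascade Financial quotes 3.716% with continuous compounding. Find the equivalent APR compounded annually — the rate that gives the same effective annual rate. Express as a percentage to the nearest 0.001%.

EAR under continuous compounding: e^0.03716 − 1 = 0.037859.
Compounded annually, the equivalent nominal rate is the EAR itself: 3.786%.

3.786%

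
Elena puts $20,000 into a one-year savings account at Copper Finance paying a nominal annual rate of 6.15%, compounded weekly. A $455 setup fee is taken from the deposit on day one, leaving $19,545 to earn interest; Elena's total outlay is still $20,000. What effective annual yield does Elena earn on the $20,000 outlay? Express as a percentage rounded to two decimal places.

3.92%

Value after one year: 19,545 × (1 + 0.0615/52)^52 = 19,545 × 1.063392 = $20,783.99.
Effective yield on the $20,000 outlay: 20,783.99 / 20,000 − 1 = 0.039200 = 3.92%.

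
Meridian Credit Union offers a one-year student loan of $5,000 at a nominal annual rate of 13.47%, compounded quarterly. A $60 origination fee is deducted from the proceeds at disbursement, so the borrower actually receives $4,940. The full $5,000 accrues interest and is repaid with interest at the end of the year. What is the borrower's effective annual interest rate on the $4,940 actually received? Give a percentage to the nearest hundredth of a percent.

15.55%

Amount owed after one year: 5,000 × (1 + 0.1347/4)^4 = 5,000 × 1.141658 = $5,708.29.
Effective rate on net proceeds: 5,708.29 / 4,940 − 1 = 0.155524 = 15.55%.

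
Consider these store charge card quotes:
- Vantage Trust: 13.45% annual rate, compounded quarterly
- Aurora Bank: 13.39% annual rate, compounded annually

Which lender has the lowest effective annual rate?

Aurora Bank

Vantage Trust: (1 + 0.1345/4)^4 − 1 = 14.144%
Aurora Bank: compounded annually, EAR = 13.390%
The lowest effective annual rate is Aurora Bank at 13.390%.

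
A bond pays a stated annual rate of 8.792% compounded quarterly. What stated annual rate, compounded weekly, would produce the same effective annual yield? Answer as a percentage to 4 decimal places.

EAR = (1 + 0.08792/4)^4 − 1 = 0.090861.
Solve (1 + r/52)^52 = 1.090861: r/52 = 1.090861^(1/52) − 1 = 0.001674, so r = 0.087040 = 8.7040%.

8.7040%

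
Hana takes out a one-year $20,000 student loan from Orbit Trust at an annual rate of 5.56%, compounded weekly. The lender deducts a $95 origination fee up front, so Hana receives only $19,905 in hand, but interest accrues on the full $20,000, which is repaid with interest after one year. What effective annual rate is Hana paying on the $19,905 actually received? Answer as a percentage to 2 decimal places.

Amount owed after one year: 20,000 × (1 + 0.0556/52)^52 = 20,000 × 1.057143 = $21,142.87.
Effective rate on net proceeds: 21,142.87 / 19,905 − 1 = 0.062189 = 6.22%.

6.22%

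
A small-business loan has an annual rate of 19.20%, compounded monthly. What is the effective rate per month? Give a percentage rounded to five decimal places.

1.60000%

With a nominal annual rate compounded monthly, the periodic rate is the nominal rate divided by 12.
i = 0.1920 / 12 = 0.0160000 = 1.60000%.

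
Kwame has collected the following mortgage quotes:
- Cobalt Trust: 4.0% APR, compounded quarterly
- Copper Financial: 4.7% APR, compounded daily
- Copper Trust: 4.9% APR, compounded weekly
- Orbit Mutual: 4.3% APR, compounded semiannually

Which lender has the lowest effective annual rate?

Cobalt Trust

Cobalt Trust: (1 + 0.040/4)^4 − 1 = 4.060%
Copper Financial: (1 + 0.047/365)^365 − 1 = 4.812%
Copper Trust: (1 + 0.049/52)^52 − 1 = 5.020%
Orbit Mutual: (1 + 0.043/2)^2 − 1 = 4.346%
The lowest effective annual rate is Cobalt Trust at 4.060%.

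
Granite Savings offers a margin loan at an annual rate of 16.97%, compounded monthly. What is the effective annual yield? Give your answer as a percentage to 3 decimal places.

EAR = (1 + 0.1697/12)^12 − 1.
= (1 + 0.014142)^12 − 1 = 1.183542 − 1 = 18.354%.

18.354%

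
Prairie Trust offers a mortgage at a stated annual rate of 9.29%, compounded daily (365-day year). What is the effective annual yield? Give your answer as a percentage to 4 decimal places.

EAR = (1 + 0.0929/365)^365 − 1.
= (1 + 0.000255)^365 − 1 = 1.097339 − 1 = 9.7339%.

9.7339%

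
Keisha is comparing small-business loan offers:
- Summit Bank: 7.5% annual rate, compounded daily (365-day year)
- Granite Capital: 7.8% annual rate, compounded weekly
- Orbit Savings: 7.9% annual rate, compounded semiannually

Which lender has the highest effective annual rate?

Granite Capital

Summit Bank: (1 + 0.075/365)^365 − 1 = 7.788%
Granite Capital: (1 + 0.078/52)^52 − 1 = 8.106%
Orbit Savings: (1 + 0.079/2)^2 − 1 = 8.056%
The highest effective annual rate is Granite Capital at 8.106%.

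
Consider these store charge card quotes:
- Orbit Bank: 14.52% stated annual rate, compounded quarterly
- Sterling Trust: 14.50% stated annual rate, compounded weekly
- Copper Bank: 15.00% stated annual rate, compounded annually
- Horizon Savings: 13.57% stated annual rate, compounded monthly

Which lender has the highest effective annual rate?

Orbit Bank: (1 + 0.1452/4)^4 − 1 = 15.330%
Sterling Trust: (1 + 0.1450/52)^52 − 1 = 15.581%
Copper Bank: compounded annually, EAR = 15.000%
Horizon Savings: (1 + 0.1357/12)^12 − 1 = 14.447%
The highest effective annual rate is Sterling Trust at 15.581%.

Sterling Trust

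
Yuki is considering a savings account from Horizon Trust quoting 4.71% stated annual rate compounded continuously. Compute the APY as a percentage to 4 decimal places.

4.8227%

With continuous compounding, EAR = e^0.0471 − 1.
e^0.0471 = 1.048227, so EAR = 0.048227 = 4.8227%.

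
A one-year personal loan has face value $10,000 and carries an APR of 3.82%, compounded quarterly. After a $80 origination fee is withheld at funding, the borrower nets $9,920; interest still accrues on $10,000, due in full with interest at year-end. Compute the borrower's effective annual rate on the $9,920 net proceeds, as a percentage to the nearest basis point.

4.71%

Amount owed after one year: 10,000 × (1 + 0.0382/4)^4 = 10,000 × 1.038751 = $10,387.51.
Effective rate on net proceeds: 10,387.51 / 9,920 − 1 = 0.047128 = 4.71%.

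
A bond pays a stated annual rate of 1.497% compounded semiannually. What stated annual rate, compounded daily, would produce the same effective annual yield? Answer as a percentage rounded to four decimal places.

1.4915%

EAR = (1 + 0.01497/2)^2 − 1 = 0.015026.
Solve (1 + r/365)^365 = 1.015026: r/365 = 1.015026^(1/365) − 1 = 0.000041, so r = 0.014915 = 1.4915%.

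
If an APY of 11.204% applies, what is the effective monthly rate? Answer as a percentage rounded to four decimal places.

0.8889%

The per-month rate i satisfies (1 + i)^12 = 1 + 0.11204.
i = 1.11204^(1/12) − 1 = 0.0088890 = 0.8889%.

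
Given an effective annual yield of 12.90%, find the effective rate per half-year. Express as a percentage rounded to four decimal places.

The per-half-year rate i satisfies (1 + i)^2 = 1 + 0.1290.
i = 1.1290^(1/2) − 1 = 0.0625441 = 6.2544%.

6.2544%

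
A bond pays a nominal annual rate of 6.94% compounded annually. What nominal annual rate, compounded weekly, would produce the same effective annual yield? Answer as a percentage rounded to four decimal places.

6.7141%

Compounded annually, EAR = nominal = 0.069400.
Solve (1 + r/52)^52 = 1.069400: r/52 = 1.069400^(1/52) − 1 = 0.001291, so r = 0.067141 = 6.7141%.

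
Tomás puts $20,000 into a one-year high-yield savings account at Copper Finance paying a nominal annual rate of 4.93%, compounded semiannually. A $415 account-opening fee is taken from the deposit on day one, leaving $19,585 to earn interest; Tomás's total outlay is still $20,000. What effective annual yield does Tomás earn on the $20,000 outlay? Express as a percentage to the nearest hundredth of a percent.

2.81%

Value after one year: 19,585 × (1 + 0.0493/2)^2 = 19,585 × 1.049908 = $20,562.44.
Effective yield on the $20,000 outlay: 20,562.44 / 20,000 − 1 = 0.028122 = 2.81%.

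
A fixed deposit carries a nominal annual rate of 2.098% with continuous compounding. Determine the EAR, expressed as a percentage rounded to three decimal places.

2.120%

With continuous compounding, EAR = e^0.02098 − 1.
e^0.02098 = 1.021202, so EAR = 0.021202 = 2.120%.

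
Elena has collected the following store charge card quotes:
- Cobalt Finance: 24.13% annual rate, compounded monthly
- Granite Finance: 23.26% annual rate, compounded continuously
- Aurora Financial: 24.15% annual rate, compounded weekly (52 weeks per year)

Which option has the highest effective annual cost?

Cobalt Finance: (1 + 0.2413/12)^12 − 1 = 26.986%
Granite Finance: e^0.2326 − 1 = 26.188%
Aurora Financial: (1 + 0.2415/52)^52 − 1 = 27.245%
The highest effective annual rate is Aurora Financial at 27.245%.

Aurora Financial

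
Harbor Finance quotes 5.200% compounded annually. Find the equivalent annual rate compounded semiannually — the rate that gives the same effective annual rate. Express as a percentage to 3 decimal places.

Compounded annually, EAR = nominal = 0.052000.
Solve (1 + r/2)^2 = 1.052000: r/2 = 1.052000^(1/2) − 1 = 0.025671, so r = 0.051341 = 5.134%.

5.134%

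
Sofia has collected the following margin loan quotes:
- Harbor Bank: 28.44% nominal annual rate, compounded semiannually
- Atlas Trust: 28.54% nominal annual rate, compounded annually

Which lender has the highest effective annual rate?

Harbor Bank: (1 + 0.2844/2)^2 − 1 = 30.462%
Atlas Trust: compounded annually, EAR = 28.540%
The highest effective annual rate is Harbor Bank at 30.462%.

Harbor Bank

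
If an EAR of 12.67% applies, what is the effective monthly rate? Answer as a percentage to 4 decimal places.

The per-month rate i satisfies (1 + i)^12 = 1 + 0.1267.
i = 1.1267^(1/12) − 1 = 0.0099907 = 0.9991%.

0.9991%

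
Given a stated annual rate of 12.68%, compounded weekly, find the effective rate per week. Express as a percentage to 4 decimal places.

With a nominal annual rate compounded weekly, the periodic rate is the nominal rate divided by 52.
i = 0.1268 / 52 = 0.0024385 = 0.2438%.

0.2438%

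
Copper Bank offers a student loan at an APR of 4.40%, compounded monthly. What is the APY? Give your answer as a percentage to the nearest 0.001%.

4.490%

EAR = (1 + 0.0440/12)^12 − 1.
= (1 + 0.003667)^12 − 1 = 1.044898 − 1 = 4.490%.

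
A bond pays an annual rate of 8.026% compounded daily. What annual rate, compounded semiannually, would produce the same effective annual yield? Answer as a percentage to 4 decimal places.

8.1883%

EAR = (1 + 0.08026/365)^365 − 1 = 0.083559.
Solve (1 + r/2)^2 = 1.083559: r/2 = 1.083559^(1/2) − 1 = 0.040941, so r = 0.081883 = 8.1883%.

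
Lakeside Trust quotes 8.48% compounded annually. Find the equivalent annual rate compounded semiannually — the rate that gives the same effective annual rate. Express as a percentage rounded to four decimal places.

8.3075%

Compounded annually, EAR = nominal = 0.084800.
Solve (1 + r/2)^2 = 1.084800: r/2 = 1.084800^(1/2) − 1 = 0.041537, so r = 0.083075 = 8.3075%.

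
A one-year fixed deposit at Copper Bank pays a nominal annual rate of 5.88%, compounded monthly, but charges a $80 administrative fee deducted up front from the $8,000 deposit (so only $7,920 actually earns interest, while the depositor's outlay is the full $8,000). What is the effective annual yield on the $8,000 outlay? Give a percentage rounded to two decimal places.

4.98%

Value after one year: 7,920 × (1 + 0.0588/12)^12 = 7,920 × 1.060411 = $8,398.45.
Effective yield on the $8,000 outlay: 8,398.45 / 8,000 − 1 = 0.049807 = 4.98%.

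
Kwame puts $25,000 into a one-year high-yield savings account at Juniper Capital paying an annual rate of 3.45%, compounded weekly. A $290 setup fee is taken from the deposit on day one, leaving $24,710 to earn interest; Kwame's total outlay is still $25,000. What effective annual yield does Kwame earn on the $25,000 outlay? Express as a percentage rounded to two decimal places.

Value after one year: 24,710 × (1 + 0.0345/52)^52 = 24,710 × 1.035090 = $25,577.08.
Effective yield on the $25,000 outlay: 25,577.08 / 25,000 − 1 = 0.023083 = 2.31%.

2.31%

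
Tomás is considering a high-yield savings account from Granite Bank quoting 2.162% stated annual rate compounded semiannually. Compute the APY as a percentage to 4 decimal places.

2.1737%

EAR = (1 + 0.02162/2)^2 − 1.
= 1.021737 − 1 = 2.1737%.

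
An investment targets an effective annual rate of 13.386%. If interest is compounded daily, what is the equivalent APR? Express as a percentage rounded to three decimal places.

12.565%

(1 + r/365)^365 − 1 = 0.13386, so 1 + r/365 = 1.13386^(1/365).
r/365 = 0.000344, so r = 0.125649 = 12.565%.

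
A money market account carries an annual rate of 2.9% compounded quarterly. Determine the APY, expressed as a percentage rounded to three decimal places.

EAR = (1 + 0.029/4)^4 − 1.
= (1 + 0.007250)^4 − 1 = 1.029317 − 1 = 2.932%.

2.932%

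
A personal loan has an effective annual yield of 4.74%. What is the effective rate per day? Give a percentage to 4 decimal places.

The per-day rate i satisfies (1 + i)^365 = 1 + 0.0474.
i = 1.0474^(1/365) − 1 = 0.0001269 = 0.0127%.

0.0127%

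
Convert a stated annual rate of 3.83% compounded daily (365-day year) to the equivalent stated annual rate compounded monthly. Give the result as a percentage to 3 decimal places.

EAR = (1 + 0.0383/365)^365 − 1 = 0.039041.
Solve (1 + r/12)^12 = 1.039041: r/12 = 1.039041^(1/12) − 1 = 0.003197, so r = 0.038359 = 3.836%.

3.836%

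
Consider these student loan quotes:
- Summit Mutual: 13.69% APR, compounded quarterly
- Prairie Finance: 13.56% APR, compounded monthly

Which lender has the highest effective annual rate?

Summit Mutual: (1 + 0.1369/4)^4 − 1 = 14.409%
Prairie Finance: (1 + 0.1356/12)^12 − 1 = 14.435%
The highest effective annual rate is Prairie Finance at 14.435%.

Prairie Finance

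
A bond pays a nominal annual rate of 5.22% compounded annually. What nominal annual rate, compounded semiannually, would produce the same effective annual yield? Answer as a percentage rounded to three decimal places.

5.154%

Compounded annually, EAR = nominal = 0.052200.
Solve (1 + r/2)^2 = 1.052200: r/2 = 1.052200^(1/2) − 1 = 0.025768, so r = 0.051536 = 5.154%.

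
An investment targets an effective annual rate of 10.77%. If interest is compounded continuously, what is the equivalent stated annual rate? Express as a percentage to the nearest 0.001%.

Continuous: nominal r satisfies e^r − 1 = 0.1077.
r = ln(1 + 0.1077) = ln(1.1077) = 0.102286 = 10.229%.

10.229%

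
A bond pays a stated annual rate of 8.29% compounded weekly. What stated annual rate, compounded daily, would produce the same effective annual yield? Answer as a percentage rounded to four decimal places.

8.2843%

EAR = (1 + 0.0829/52)^52 − 1 = 0.086361.
Solve (1 + r/365)^365 = 1.086361: r/365 = 1.086361^(1/365) − 1 = 0.000227, so r = 0.082843 = 8.2843%.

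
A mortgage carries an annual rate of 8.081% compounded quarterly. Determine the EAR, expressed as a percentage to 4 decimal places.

EAR = (1 + 0.08081/4)^4 − 1.
= 1.083292 − 1 = 8.3292%.

8.3292%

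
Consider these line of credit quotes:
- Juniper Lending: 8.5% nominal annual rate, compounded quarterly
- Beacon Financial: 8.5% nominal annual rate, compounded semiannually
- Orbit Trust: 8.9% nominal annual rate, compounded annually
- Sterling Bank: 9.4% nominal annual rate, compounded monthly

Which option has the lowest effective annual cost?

Juniper Lending: (1 + 0.085/4)^4 − 1 = 8.775%
Beacon Financial: (1 + 0.085/2)^2 − 1 = 8.681%
Orbit Trust: compounded annually, EAR = 8.900%
Sterling Bank: (1 + 0.094/12)^12 − 1 = 9.816%
The lowest effective annual rate is Beacon Financial at 8.681%.

Beacon Financial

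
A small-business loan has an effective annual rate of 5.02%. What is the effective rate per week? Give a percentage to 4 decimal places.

0.0942%

The per-week rate i satisfies (1 + i)^52 = 1 + 0.0502.
i = 1.0502^(1/52) − 1 = 0.0009424 = 0.0942%.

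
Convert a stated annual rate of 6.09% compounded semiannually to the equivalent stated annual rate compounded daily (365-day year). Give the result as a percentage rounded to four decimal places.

EAR = (1 + 0.0609/2)^2 − 1 = 0.061827.
Solve (1 + r/365)^365 = 1.061827: r/365 = 1.061827^(1/365) − 1 = 0.000164, so r = 0.059996 = 5.9996%.

5.9996%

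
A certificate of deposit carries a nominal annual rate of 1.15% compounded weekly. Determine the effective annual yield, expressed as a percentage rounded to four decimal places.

EAR = (1 + 0.0115/52)^52 − 1.
= (1 + 0.000221)^52 − 1 = 1.011565 − 1 = 1.1565%.

1.1565%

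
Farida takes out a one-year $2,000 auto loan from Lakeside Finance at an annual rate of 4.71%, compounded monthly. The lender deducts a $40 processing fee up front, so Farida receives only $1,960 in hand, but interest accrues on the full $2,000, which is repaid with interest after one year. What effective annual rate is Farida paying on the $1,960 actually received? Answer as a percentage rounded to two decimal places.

Amount owed after one year: 2,000 × (1 + 0.0471/12)^12 = 2,000 × 1.048130 = $2,096.26.
Effective rate on net proceeds: 2,096.26 / 1,960 − 1 = 0.069521 = 6.95%.

6.95%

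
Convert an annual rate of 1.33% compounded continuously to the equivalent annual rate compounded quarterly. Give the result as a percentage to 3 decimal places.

EAR under continuous compounding: e^0.0133 − 1 = 0.013389.
Solve (1 + r/4)^4 = 1.013389: r/4 = 1.013389^(1/4) − 1 = 0.003331, so r = 0.013322 = 1.332%.

1.332%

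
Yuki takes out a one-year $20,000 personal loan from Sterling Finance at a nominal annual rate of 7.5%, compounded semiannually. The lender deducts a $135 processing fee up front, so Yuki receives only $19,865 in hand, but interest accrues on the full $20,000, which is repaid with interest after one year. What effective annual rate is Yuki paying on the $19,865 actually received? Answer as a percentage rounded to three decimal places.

8.372%

Amount owed after one year: 20,000 × (1 + 0.075/2)^2 = 20,000 × 1.076406 = $21,528.13.
Effective rate on net proceeds: 21,528.13 / 19,865 − 1 = 0.083721 = 8.372%.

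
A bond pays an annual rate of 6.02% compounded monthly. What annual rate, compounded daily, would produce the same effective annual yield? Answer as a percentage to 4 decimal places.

EAR = (1 + 0.0602/12)^12 − 1 = 0.061889.
Solve (1 + r/365)^365 = 1.061889: r/365 = 1.061889^(1/365) − 1 = 0.000165, so r = 0.060054 = 6.0054%.

6.0054%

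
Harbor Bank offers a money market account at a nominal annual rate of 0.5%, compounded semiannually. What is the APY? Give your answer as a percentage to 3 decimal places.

0.501%

EAR = (1 + 0.005/2)^2 − 1.
= 1.005006 − 1 = 0.501%.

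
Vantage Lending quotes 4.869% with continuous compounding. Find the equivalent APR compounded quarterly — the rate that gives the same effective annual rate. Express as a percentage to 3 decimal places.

4.899%

EAR under continuous compounding: e^0.04869 − 1 = 0.049895.
Solve (1 + r/4)^4 = 1.049895: r/4 = 1.049895^(1/4) − 1 = 0.012247, so r = 0.048988 = 4.899%.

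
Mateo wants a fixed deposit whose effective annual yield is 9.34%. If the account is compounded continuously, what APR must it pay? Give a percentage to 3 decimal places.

8.929%

Continuous: nominal r satisfies e^r − 1 = 0.0934.
r = ln(1 + 0.0934) = ln(1.0934) = 0.089292 = 8.929%.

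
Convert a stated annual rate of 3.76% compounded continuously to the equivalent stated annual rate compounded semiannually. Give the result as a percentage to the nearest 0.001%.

3.796%

EAR under continuous compounding: e^0.0376 − 1 = 0.038316.
Solve (1 + r/2)^2 = 1.038316: r/2 = 1.038316^(1/2) − 1 = 0.018978, so r = 0.037956 = 3.796%.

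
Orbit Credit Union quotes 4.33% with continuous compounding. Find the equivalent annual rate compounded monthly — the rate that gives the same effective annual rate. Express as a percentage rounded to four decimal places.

4.3378%

EAR under continuous compounding: e^0.0433 − 1 = 0.044251.
Solve (1 + r/12)^12 = 1.044251: r/12 = 1.044251^(1/12) − 1 = 0.003615, so r = 0.043378 = 4.3378%.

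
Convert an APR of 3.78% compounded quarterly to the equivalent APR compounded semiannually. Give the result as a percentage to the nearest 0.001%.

EAR = (1 + 0.0378/4)^4 − 1 = 0.038339.
Solve (1 + r/2)^2 = 1.038339: r/2 = 1.038339^(1/2) − 1 = 0.018989, so r = 0.037979 = 3.798%.

3.798%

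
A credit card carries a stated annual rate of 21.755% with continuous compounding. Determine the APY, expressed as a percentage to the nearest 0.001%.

24.303%

With continuous compounding, EAR = e^0.21755 − 1.
e^0.21755 = 1.243028, so EAR = 0.243028 = 24.303%.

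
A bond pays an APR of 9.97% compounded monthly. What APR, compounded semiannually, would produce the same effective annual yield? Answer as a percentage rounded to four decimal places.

EAR = (1 + 0.0997/12)^12 − 1 = 0.104384.
Solve (1 + r/2)^2 = 1.104384: r/2 = 1.104384^(1/2) − 1 = 0.050897, so r = 0.101794 = 10.1794%.

10.1794%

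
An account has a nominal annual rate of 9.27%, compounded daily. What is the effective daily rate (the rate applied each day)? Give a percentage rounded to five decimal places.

0.02540%

With a nominal annual rate compounded daily, the periodic rate is the nominal rate divided by 365.
i = 0.0927 / 365 = 0.0002540 = 0.02540%.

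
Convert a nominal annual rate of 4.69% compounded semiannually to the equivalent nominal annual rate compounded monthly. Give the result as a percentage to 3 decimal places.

EAR = (1 + 0.0469/2)^2 − 1 = 0.047450.
Solve (1 + r/12)^12 = 1.047450: r/12 = 1.047450^(1/12) − 1 = 0.003871, so r = 0.046448 = 4.645%.

4.645%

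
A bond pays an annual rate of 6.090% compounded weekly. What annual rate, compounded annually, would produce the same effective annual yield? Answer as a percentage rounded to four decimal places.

EAR = (1 + 0.06090/52)^52 − 1 = 0.062755.
Compounded annually, the equivalent nominal rate is the EAR itself: 6.2755%.

6.2755%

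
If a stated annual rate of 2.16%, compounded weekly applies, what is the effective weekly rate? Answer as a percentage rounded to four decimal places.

0.0415%

With a nominal annual rate compounded weekly, the periodic rate is the nominal rate divided by 52.
i = 0.0216 / 52 = 0.0004154 = 0.0415%.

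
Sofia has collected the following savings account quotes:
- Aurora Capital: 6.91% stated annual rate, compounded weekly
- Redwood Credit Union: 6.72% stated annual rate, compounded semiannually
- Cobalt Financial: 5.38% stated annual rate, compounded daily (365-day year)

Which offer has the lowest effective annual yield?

Aurora Capital: (1 + 0.0691/52)^52 − 1 = 7.149%
Redwood Credit Union: (1 + 0.0672/2)^2 − 1 = 6.833%
Cobalt Financial: (1 + 0.0538/365)^365 − 1 = 5.527%
The lowest effective annual rate is Cobalt Financial at 5.527%.

Cobalt Financial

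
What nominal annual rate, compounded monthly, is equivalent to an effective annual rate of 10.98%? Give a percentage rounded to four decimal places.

10.4633%

(1 + r/12)^12 − 1 = 0.1098, so 1 + r/12 = 1.1098^(1/12).
r/12 = 0.008719, so r = 0.104633 = 10.4633%.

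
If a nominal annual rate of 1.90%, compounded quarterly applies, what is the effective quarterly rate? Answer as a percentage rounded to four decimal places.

With a nominal annual rate compounded quarterly, the periodic rate is the nominal rate divided by 4.
i = 0.0190 / 4 = 0.0047500 = 0.4750%.

0.4750%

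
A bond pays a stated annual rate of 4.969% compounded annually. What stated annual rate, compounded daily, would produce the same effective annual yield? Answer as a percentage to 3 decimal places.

4.850%

Compounded annually, EAR = nominal = 0.049690.
Solve (1 + r/365)^365 = 1.049690: r/365 = 1.049690^(1/365) − 1 = 0.000133, so r = 0.048498 = 4.850%.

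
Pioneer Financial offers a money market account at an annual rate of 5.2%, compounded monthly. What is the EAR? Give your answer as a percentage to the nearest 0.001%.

EAR = (1 + 0.052/12)^12 − 1.
= 1.053257 − 1 = 5.326%.

5.326%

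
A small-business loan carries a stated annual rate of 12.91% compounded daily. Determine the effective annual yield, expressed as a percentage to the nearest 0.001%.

13.778%

EAR = (1 + 0.1291/365)^365 − 1.
= (1 + 0.000354)^365 − 1 = 1.137778 − 1 = 13.778%.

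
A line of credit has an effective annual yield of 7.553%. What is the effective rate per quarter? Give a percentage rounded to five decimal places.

The per-quarter rate i satisfies (1 + i)^4 = 1 + 0.07553.
i = 1.07553^(1/4) − 1 = 0.0183701 = 1.83701%.

1.83701%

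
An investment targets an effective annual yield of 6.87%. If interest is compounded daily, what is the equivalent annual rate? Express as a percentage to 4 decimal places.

6.6449%

(1 + r/365)^365 − 1 = 0.0687, so 1 + r/365 = 1.0687^(1/365).
r/365 = 0.000182, so r = 0.066449 = 6.6449%.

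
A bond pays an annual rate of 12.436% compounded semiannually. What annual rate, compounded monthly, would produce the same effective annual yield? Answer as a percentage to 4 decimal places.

12.1255%

EAR = (1 + 0.12436/2)^2 − 1 = 0.128226.
Solve (1 + r/12)^12 = 1.128226: r/12 = 1.128226^(1/12) − 1 = 0.010105, so r = 0.121255 = 12.1255%.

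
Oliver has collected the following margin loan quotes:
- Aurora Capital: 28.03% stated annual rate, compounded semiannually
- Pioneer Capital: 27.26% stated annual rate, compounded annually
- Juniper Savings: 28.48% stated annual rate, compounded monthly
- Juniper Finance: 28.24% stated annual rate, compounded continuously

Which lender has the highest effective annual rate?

Aurora Capital: (1 + 0.2803/2)^2 − 1 = 29.994%
Pioneer Capital: compounded annually, EAR = 27.260%
Juniper Savings: (1 + 0.2848/12)^12 − 1 = 32.508%
Juniper Finance: e^0.2824 − 1 = 32.631%
The highest effective annual rate is Juniper Finance at 32.631%.

Juniper Finance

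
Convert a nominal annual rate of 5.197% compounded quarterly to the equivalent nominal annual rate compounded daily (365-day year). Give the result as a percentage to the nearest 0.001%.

EAR = (1 + 0.05197/4)^4 − 1 = 0.052992.
Solve (1 + r/365)^365 = 1.052992: r/365 = 1.052992^(1/365) − 1 = 0.000141, so r = 0.051639 = 5.164%.

5.164%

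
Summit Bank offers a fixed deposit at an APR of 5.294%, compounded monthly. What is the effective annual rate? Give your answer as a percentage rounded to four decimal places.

EAR = (1 + 0.05294/12)^12 − 1.
= 1.054244 − 1 = 5.4244%.

5.4244%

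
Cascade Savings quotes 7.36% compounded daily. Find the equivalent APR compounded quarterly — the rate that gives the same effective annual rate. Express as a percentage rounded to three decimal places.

7.427%

EAR = (1 + 0.0736/365)^365 − 1 = 0.076368.
Solve (1 + r/4)^4 = 1.076368: r/4 = 1.076368^(1/4) − 1 = 0.018568, so r = 0.074274 = 7.427%.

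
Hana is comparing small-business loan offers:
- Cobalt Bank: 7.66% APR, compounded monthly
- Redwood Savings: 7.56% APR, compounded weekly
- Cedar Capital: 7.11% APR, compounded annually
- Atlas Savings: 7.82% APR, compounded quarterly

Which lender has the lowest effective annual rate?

Cobalt Bank: (1 + 0.0766/12)^12 − 1 = 7.935%
Redwood Savings: (1 + 0.0756/52)^52 − 1 = 7.847%
Cedar Capital: compounded annually, EAR = 7.110%
Atlas Savings: (1 + 0.0782/4)^4 − 1 = 8.052%
The lowest effective annual rate is Cedar Capital at 7.110%.

Cedar Capital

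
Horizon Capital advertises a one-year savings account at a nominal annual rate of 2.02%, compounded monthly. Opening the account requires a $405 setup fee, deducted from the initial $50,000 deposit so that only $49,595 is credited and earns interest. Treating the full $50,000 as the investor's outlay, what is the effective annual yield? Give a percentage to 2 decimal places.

Value after one year: 49,595 × (1 + 0.0202/12)^12 = 49,595 × 1.020388 = $50,606.15.
Effective yield on the $50,000 outlay: 50,606.15 / 50,000 − 1 = 0.012123 = 1.21%.

1.21%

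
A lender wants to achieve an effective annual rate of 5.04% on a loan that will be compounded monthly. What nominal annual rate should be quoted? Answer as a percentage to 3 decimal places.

4.927%

(1 + r/12)^12 − 1 = 0.0504, so 1 + r/12 = 1.0504^(1/12).
r/12 = 0.004106, so r = 0.049272 = 4.927%.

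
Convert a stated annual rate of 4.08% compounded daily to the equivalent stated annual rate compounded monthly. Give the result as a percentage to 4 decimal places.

EAR = (1 + 0.0408/365)^365 − 1 = 0.041641.
Solve (1 + r/12)^12 = 1.041641: r/12 = 1.041641^(1/12) − 1 = 0.003406, so r = 0.040867 = 4.0867%.

4.0867%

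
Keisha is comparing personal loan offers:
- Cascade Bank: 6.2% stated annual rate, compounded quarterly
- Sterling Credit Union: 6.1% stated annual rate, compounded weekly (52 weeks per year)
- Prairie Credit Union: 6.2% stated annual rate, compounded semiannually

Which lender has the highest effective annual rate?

Cascade Bank

Cascade Bank: (1 + 0.062/4)^4 − 1 = 6.346%
Sterling Credit Union: (1 + 0.061/52)^52 − 1 = 6.286%
Prairie Credit Union: (1 + 0.062/2)^2 − 1 = 6.296%
The highest effective annual rate is Cascade Bank at 6.346%.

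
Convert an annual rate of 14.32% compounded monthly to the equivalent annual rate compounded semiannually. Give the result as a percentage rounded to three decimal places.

EAR = (1 + 0.1432/12)^12 − 1 = 0.152983.
Solve (1 + r/2)^2 = 1.152983: r/2 = 1.152983^(1/2) − 1 = 0.073770, so r = 0.147541 = 14.754%.

14.754%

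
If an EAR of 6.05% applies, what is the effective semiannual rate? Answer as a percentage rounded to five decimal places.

2.98058%

The per-half-year rate i satisfies (1 + i)^2 = 1 + 0.0605.
i = 1.0605^(1/2) − 1 = 0.0298058 = 2.98058%.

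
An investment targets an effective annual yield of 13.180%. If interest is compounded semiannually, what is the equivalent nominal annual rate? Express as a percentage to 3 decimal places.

(1 + r/2)^2 − 1 = 0.13180, so 1 + r/2 = 1.13180^(1/2).
r/2 = 0.063861, so r = 0.127722 = 12.772%.

12.772%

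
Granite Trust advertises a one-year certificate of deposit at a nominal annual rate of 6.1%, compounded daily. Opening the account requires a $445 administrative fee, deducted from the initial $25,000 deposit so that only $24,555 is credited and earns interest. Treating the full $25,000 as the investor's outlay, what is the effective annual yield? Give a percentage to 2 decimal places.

4.40%

Value after one year: 24,555 × (1 + 0.061/365)^365 = 24,555 × 1.062893 = $26,099.35.
Effective yield on the $25,000 outlay: 26,099.35 / 25,000 − 1 = 0.043974 = 4.40%.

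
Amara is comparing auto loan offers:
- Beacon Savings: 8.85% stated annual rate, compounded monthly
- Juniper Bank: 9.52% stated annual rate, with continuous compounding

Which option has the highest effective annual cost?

Beacon Savings: (1 + 0.0885/12)^12 − 1 = 9.218%
Juniper Bank: e^0.0952 − 1 = 9.988%
The highest effective annual rate is Juniper Bank at 9.988%.

Juniper Bank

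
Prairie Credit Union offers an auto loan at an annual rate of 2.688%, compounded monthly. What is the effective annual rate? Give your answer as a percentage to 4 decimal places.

2.7214%

EAR = (1 + 0.02688/12)^12 − 1.
= (1 + 0.002240)^12 − 1 = 1.027214 − 1 = 2.7214%.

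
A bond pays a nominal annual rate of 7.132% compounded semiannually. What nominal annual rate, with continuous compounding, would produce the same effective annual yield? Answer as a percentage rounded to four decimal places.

7.0078%

EAR = (1 + 0.07132/2)^2 − 1 = 0.072592.
Equivalent continuous rate: r = ln(1 + 0.072592) = 0.070078 = 7.0078%.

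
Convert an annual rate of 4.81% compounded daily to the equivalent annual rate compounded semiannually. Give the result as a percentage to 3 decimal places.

4.868%

EAR = (1 + 0.0481/365)^365 − 1 = 0.049272.
Solve (1 + r/2)^2 = 1.049272: r/2 = 1.049272^(1/2) − 1 = 0.024340, so r = 0.048680 = 4.868%.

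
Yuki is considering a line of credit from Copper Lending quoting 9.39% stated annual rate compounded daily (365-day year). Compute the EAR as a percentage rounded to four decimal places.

EAR = (1 + 0.0939/365)^365 − 1.
= (1 + 0.000257)^365 − 1 = 1.098437 − 1 = 9.8437%.

9.8437%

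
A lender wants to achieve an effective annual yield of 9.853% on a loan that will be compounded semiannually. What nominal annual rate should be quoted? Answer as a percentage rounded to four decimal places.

(1 + r/2)^2 − 1 = 0.09853, so 1 + r/2 = 1.09853^(1/2).
r/2 = 0.048108, so r = 0.096216 = 9.6216%.

9.6216%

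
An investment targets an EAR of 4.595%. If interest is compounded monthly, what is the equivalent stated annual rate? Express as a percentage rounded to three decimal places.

(1 + r/12)^12 − 1 = 0.04595, so 1 + r/12 = 1.04595^(1/12).
r/12 = 0.003751, so r = 0.045010 = 4.501%.

4.501%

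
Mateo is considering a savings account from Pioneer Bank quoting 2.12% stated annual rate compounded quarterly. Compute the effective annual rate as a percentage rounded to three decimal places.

EAR = (1 + 0.0212/4)^4 − 1.
= 1.021369 − 1 = 2.137%.

2.137%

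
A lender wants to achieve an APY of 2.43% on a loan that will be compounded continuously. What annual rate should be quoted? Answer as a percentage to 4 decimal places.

Continuous: nominal r satisfies e^r − 1 = 0.0243.
r = ln(1 + 0.0243) = ln(1.0243) = 0.024009 = 2.4009%.

2.4009%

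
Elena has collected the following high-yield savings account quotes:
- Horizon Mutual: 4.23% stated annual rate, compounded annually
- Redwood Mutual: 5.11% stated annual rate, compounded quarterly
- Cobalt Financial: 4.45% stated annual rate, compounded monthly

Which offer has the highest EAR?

Redwood Mutual

Horizon Mutual: compounded annually, EAR = 4.230%
Redwood Mutual: (1 + 0.0511/4)^4 − 1 = 5.209%
Cobalt Financial: (1 + 0.0445/12)^12 − 1 = 4.542%
The highest effective annual rate is Redwood Mutual at 5.209%.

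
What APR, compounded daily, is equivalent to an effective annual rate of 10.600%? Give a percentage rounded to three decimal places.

10.076%

(1 + r/365)^365 − 1 = 0.10600, so 1 + r/365 = 1.10600^(1/365).
r/365 = 0.000276, so r = 0.100764 = 10.076%.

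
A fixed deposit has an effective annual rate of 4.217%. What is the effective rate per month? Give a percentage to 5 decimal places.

0.34480%

The per-month rate i satisfies (1 + i)^12 = 1 + 0.04217.
i = 1.04217^(1/12) − 1 = 0.0034480 = 0.34480%.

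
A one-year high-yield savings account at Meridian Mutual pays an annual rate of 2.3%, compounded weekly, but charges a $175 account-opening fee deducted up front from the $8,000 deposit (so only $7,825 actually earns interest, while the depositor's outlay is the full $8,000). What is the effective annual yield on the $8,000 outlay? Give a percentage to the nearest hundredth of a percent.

0.09%

Value after one year: 7,825 × (1 + 0.023/52)^52 = 7,825 × 1.023261 = $8,007.02.
Effective yield on the $8,000 outlay: 8,007.02 / 8,000 − 1 = 0.000877 = 0.09%.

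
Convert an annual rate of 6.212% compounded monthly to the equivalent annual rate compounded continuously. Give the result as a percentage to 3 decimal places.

EAR = (1 + 0.06212/12)^12 − 1 = 0.063920.
Equivalent continuous rate: r = ln(1 + 0.063920) = 0.061960 = 6.196%.

6.196%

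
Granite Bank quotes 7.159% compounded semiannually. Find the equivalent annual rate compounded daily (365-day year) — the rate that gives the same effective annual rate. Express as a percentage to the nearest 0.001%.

EAR = (1 + 0.07159/2)^2 − 1 = 0.072871.
Solve (1 + r/365)^365 = 1.072871: r/365 = 1.072871^(1/365) − 1 = 0.000193, so r = 0.070345 = 7.035%.

7.035%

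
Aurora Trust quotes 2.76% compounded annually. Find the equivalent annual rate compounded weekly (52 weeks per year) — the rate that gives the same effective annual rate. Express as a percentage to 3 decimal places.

Compounded annually, EAR = nominal = 0.027600.
Solve (1 + r/52)^52 = 1.027600: r/52 = 1.027600^(1/52) − 1 = 0.000524, so r = 0.027233 = 2.723%.

2.723%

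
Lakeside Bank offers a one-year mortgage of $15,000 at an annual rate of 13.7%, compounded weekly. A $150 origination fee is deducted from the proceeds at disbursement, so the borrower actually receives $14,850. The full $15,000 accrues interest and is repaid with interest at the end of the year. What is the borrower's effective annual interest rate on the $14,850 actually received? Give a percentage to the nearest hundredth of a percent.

15.82%

Amount owed after one year: 15,000 × (1 + 0.137/52)^52 = 15,000 × 1.146622 = $17,199.32.
Effective rate on net proceeds: 17,199.32 / 14,850 − 1 = 0.158204 = 15.82%.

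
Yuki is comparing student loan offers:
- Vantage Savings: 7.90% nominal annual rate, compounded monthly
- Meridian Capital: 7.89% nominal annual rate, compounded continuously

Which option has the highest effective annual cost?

Vantage Savings: (1 + 0.0790/12)^12 − 1 = 8.192%
Meridian Capital: e^0.0789 − 1 = 8.210%
The highest effective annual rate is Meridian Capital at 8.210%.

Meridian Capital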